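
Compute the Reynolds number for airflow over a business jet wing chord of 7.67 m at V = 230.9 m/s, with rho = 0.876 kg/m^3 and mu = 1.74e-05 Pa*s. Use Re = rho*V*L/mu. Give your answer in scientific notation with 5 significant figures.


Step 1: Numerator = rho * V * L = 0.876 * 230.9 * 7.67 = 1551.398628
Step 2: Re = 1551.398628 / 1.74e-05
Step 3: Re = 8.9161e+07

8.9161e+07


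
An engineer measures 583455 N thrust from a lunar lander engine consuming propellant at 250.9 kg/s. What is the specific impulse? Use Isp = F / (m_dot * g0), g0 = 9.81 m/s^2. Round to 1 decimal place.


Step 1: m_dot * g0 = 250.9 * 9.81 = 2461.33
Step 2: Isp = 583455 / 2461.33 = 237.0 s

237.0


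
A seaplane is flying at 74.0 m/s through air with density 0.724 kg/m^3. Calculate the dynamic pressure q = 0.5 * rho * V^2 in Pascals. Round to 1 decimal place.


Step 1: V^2 = 74.0^2 = 5476.0
Step 2: q = 0.5 * 0.724 * 5476.0
Step 3: q = 1982.3 Pa

1982.3


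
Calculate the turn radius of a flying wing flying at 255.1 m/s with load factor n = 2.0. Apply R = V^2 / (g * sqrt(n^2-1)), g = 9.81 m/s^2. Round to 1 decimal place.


Step 1: V^2 = 255.1^2 = 65076.01
Step 2: n^2 - 1 = 2.0^2 - 1 = 3.0
Step 3: sqrt(3.0) = 1.732051
Step 4: R = 65076.01 / (9.81 * 1.732051) = 3829.9 m

3829.9


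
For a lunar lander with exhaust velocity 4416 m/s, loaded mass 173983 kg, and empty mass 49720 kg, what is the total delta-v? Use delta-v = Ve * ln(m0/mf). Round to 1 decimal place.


Step 1: Mass ratio m0/mf = 173983 / 49720 = 3.499256
Step 2: ln(3.499256) = 1.25255
Step 3: delta-v = 4416 * 1.25255 = 5531.3 m/s

5531.3


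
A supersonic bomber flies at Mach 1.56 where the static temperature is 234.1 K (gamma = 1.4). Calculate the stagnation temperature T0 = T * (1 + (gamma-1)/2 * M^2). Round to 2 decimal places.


Step 1: (gamma-1)/2 = 0.2
Step 2: M^2 = 2.4336
Step 3: 1 + 0.2 * 2.4336 = 1.48672
Step 4: T0 = 234.1 * 1.48672 = 348.04 K

348.04


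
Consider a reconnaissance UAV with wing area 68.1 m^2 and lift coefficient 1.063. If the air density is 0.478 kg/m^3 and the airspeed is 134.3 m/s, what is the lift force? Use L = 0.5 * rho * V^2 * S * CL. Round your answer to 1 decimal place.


Step 1: Calculate dynamic pressure q = 0.5 * 0.478 * 134.3^2 = 0.5 * 0.478 * 18036.49 = 4310.7211 Pa
Step 2: Multiply by wing area and lift coefficient: L = 4310.7211 * 68.1 * 1.063
Step 3: L = 293560.1076 * 1.063 = 312054.4 N

312054.4


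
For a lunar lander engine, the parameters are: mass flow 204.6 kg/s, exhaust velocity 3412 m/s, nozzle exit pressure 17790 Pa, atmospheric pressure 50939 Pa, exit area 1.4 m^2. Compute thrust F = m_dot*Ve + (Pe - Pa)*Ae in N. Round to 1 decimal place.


Step 1: Momentum thrust = m_dot * Ve = 204.6 * 3412 = 698095.2 N
Step 2: Pressure thrust = (Pe - Pa) * Ae = (17790 - 50939) * 1.4 = -46408.6 N
Step 3: Total thrust F = 698095.2 + -46408.6 = 651686.6 N

651686.6


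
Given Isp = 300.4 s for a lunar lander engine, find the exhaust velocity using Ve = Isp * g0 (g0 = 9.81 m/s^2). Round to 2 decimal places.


Step 1: Ve = Isp * g0 = 300.4 * 9.81
Step 2: Ve = 2946.92 m/s

2946.92


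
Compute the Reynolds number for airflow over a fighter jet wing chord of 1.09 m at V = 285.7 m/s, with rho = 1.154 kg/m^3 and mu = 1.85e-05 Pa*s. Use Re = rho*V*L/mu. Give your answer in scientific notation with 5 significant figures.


Step 1: Numerator = rho * V * L = 1.154 * 285.7 * 1.09 = 359.370602
Step 2: Re = 359.370602 / 1.85e-05
Step 3: Re = 1.9425e+07

1.9425e+07


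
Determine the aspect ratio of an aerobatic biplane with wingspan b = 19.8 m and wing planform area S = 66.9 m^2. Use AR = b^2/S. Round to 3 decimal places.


Step 1: b^2 = 19.8^2 = 392.04
Step 2: AR = 392.04 / 66.9 = 5.860

5.860


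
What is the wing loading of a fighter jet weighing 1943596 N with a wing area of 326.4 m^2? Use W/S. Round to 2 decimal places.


Step 1: Wing loading = W / S = 1943596 / 326.4
Step 2: Wing loading = 5954.64 N/m^2

5954.64


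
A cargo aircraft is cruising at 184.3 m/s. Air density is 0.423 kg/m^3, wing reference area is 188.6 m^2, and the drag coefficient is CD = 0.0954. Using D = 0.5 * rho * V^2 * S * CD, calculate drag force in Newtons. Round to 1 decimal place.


Step 1: Dynamic pressure q = 0.5 * 0.423 * 184.3^2 = 7183.9126 Pa
Step 2: Drag D = q * S * CD = 7183.9126 * 188.6 * 0.0954
Step 3: D = 129256.1 N

129256.1


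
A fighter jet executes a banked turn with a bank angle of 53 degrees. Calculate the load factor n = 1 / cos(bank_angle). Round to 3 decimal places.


Step 1: Convert 53 degrees to radians = 0.925025
Step 2: cos(53 deg) = 0.601815
Step 3: n = 1 / 0.601815 = 1.662

1.662


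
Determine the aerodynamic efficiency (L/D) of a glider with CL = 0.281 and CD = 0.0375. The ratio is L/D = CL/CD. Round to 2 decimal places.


Step 1: L/D = CL / CD = 0.281 / 0.0375
Step 2: L/D = 7.49

7.49


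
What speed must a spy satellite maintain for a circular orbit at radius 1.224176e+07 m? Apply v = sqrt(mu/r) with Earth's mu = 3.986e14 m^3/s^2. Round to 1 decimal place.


Step 1: mu / r = 3.986e14 / 1.224176e+07 = 32560677.5496
Step 2: v = sqrt(32560677.5496) = 5706.2 m/s

5706.2


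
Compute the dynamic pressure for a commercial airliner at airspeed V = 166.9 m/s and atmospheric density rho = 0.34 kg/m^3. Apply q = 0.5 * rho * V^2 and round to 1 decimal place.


Step 1: V^2 = 166.9^2 = 27855.61
Step 2: q = 0.5 * 0.34 * 27855.61
Step 3: q = 4735.5 Pa

4735.5


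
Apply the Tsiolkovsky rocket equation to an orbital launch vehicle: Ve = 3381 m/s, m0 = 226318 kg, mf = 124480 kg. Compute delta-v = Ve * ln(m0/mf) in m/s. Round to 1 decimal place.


Step 1: Mass ratio m0/mf = 226318 / 124480 = 1.818107
Step 2: ln(1.818107) = 0.597796
Step 3: delta-v = 3381 * 0.597796 = 2021.1 m/s

2021.1


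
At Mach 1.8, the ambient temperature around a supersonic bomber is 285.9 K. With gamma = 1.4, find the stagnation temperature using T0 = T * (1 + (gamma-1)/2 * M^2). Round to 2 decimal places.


Step 1: (gamma-1)/2 = 0.2
Step 2: M^2 = 3.24
Step 3: 1 + 0.2 * 3.24 = 1.648
Step 4: T0 = 285.9 * 1.648 = 471.16 K

471.16


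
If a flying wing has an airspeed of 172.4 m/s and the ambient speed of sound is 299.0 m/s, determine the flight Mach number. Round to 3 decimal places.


Step 1: M = V / a = 172.4 / 299.0
Step 2: M = 0.577

0.577


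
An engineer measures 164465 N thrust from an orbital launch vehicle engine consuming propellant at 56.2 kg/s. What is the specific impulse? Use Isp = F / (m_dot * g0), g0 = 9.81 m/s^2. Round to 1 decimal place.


Step 1: m_dot * g0 = 56.2 * 9.81 = 551.32
Step 2: Isp = 164465 / 551.32 = 298.3 s

298.3


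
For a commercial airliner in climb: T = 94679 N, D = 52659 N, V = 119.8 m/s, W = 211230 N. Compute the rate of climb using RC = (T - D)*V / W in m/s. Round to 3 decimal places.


Step 1: Excess thrust = T - D = 94679 - 52659 = 42020 N
Step 2: Excess power = 42020 * 119.8 = 5033996.0 W
Step 3: RC = 5033996.0 / 211230 = 23.832 m/s

23.832


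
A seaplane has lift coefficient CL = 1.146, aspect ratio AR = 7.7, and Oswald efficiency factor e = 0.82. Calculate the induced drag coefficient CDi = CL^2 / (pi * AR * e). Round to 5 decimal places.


Step 1: CL^2 = 1.146^2 = 1.313316
Step 2: pi * AR * e = 3.14159 * 7.7 * 0.82 = 19.836016
Step 3: CDi = 1.313316 / 19.836016 = 0.06621

0.06621


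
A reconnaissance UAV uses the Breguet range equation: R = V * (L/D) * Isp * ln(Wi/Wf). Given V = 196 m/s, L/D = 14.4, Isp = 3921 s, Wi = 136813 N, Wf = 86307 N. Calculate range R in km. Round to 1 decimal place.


Step 1: Coefficient = V * (L/D) * Isp = 196 * 14.4 * 3921 = 11066630.4 m
Step 2: Wi/Wf = 136813 / 86307 = 1.58519
Step 3: ln(1.58519) = 0.460704
Step 4: R = 11066630.4 * 0.460704 = 5098444.5 m = 5098.4 km

5098.4


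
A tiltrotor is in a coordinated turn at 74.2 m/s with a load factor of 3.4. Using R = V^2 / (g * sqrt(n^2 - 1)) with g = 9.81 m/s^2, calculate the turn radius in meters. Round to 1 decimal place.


Step 1: V^2 = 74.2^2 = 5505.64
Step 2: n^2 - 1 = 3.4^2 - 1 = 10.56
Step 3: sqrt(10.56) = 3.249615
Step 4: R = 5505.64 / (9.81 * 3.249615) = 172.7 m

172.7


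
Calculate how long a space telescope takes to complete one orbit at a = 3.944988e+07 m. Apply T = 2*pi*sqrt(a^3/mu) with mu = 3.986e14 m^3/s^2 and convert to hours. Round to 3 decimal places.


Step 1: a^3 / mu = 6.139557e+22 / 3.986e14 = 1.540280e+08
Step 2: sqrt(1.540280e+08) = 12410.803 s
Step 3: T = 2*pi * 12410.803 = 77979.38 s
Step 4: T in hours = 77979.38 / 3600 = 21.661 hours

21.661


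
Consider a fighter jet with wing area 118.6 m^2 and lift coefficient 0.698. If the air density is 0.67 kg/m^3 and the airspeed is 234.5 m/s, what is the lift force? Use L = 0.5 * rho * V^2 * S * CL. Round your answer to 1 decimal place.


Step 1: Calculate dynamic pressure q = 0.5 * 0.67 * 234.5^2 = 0.5 * 0.67 * 54990.25 = 18421.7337 Pa
Step 2: Multiply by wing area and lift coefficient: L = 18421.7337 * 118.6 * 0.698
Step 3: L = 2184817.6227 * 0.698 = 1525002.7 N

1525002.7


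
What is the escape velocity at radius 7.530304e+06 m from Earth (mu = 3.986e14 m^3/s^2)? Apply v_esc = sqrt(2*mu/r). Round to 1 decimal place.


Step 1: 2*mu/r = 2 * 3.986e14 / 7.530304e+06 = 105865579.9288
Step 2: v_esc = sqrt(105865579.9288) = 10289.1 m/s

10289.1


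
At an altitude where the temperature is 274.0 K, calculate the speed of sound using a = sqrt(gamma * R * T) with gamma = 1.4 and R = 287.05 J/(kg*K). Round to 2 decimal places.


Step 1: gamma * R * T = 1.4 * 287.05 * 274.0 = 110112.38
Step 2: a = sqrt(110112.38) = 331.83 m/s

331.83


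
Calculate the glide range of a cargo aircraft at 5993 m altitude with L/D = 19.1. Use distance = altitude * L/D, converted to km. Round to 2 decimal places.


Step 1: Glide distance = altitude * L/D = 5993 * 19.1 = 114466.3 m
Step 2: Convert to km: 114466.3 / 1000 = 114.47 km

114.47


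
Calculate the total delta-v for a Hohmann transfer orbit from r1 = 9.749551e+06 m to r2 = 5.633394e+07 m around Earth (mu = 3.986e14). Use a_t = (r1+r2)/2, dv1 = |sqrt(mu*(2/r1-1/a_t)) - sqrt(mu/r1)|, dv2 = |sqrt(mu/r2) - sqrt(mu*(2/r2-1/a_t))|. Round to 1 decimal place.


Step 1: Transfer semi-major axis a_t = (9.749551e+06 + 5.633394e+07) / 2 = 3.304175e+07 m
Step 2: v1 (circular at r1) = sqrt(mu/r1) = 6394.05 m/s
Step 3: v_t1 = sqrt(mu*(2/r1 - 1/a_t)) = 8348.91 m/s
Step 4: dv1 = |8348.91 - 6394.05| = 1954.86 m/s
Step 5: v2 (circular at r2) = 2660.01 m/s, v_t2 = 1444.92 m/s
Step 6: dv2 = |2660.01 - 1444.92| = 1215.09 m/s
Step 7: Total delta-v = 1954.86 + 1215.09 = 3169.9 m/s

3169.9


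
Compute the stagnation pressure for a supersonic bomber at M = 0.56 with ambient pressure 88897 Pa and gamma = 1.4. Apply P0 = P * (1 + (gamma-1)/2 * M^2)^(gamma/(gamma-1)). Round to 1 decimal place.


Step 1: (gamma-1)/2 * M^2 = 0.2 * 0.3136 = 0.06272
Step 2: 1 + 0.06272 = 1.06272
Step 3: Exponent gamma/(gamma-1) = 3.5
Step 4: P0 = 88897 * 1.06272^3.5 = 109990.0 Pa

109990.0


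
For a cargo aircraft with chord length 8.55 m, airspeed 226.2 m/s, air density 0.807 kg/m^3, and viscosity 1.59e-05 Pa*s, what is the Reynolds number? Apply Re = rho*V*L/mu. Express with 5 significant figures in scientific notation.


Step 1: Numerator = rho * V * L = 0.807 * 226.2 * 8.55 = 1560.74607
Step 2: Re = 1560.74607 / 1.59e-05
Step 3: Re = 9.8160e+07

9.8160e+07


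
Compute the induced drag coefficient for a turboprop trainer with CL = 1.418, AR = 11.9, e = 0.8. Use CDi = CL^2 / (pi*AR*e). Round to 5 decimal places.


Step 1: CL^2 = 1.418^2 = 2.010724
Step 2: pi * AR * e = 3.14159 * 11.9 * 0.8 = 29.907962
Step 3: CDi = 2.010724 / 29.907962 = 0.06723

0.06723


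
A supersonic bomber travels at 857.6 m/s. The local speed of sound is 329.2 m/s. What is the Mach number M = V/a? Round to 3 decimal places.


Step 1: M = V / a = 857.6 / 329.2
Step 2: M = 2.605

2.605


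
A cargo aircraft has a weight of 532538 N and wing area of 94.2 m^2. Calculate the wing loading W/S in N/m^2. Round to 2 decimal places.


Step 1: Wing loading = W / S = 532538 / 94.2
Step 2: Wing loading = 5653.27 N/m^2

5653.27


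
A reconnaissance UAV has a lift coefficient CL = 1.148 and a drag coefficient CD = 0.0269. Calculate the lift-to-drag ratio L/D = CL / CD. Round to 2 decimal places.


Step 1: L/D = CL / CD = 1.148 / 0.0269
Step 2: L/D = 42.68

42.68


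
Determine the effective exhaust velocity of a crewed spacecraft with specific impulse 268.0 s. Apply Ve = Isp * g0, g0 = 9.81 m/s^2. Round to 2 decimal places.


Step 1: Ve = Isp * g0 = 268.0 * 9.81
Step 2: Ve = 2629.08 m/s

2629.08


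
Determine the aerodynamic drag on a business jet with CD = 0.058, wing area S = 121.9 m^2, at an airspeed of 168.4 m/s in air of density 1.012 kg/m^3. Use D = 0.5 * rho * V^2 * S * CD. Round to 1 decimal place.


Step 1: Dynamic pressure q = 0.5 * 1.012 * 168.4^2 = 14349.4314 Pa
Step 2: Drag D = q * S * CD = 14349.4314 * 121.9 * 0.058
Step 3: D = 101453.3 N

101453.3


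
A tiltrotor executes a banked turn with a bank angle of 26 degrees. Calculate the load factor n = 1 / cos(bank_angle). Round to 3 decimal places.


Step 1: Convert 26 degrees to radians = 0.453786
Step 2: cos(26 deg) = 0.898794
Step 3: n = 1 / 0.898794 = 1.113

1.113


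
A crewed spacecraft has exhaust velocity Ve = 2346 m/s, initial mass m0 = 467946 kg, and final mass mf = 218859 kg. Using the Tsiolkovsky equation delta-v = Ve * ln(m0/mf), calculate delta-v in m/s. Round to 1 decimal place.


Step 1: Mass ratio m0/mf = 467946 / 218859 = 2.138116
Step 2: ln(2.138116) = 0.759925
Step 3: delta-v = 2346 * 0.759925 = 1782.8 m/s

1782.8


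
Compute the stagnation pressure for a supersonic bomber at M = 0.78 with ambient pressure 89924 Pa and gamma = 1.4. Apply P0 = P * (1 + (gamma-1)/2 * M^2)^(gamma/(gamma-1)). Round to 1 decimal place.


Step 1: (gamma-1)/2 * M^2 = 0.2 * 0.6084 = 0.12168
Step 2: 1 + 0.12168 = 1.12168
Step 3: Exponent gamma/(gamma-1) = 3.5
Step 4: P0 = 89924 * 1.12168^3.5 = 134405.5 Pa

134405.5


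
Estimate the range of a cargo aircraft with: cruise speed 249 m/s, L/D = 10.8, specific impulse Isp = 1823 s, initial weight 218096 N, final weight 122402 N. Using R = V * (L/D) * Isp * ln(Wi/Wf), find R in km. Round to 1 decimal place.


Step 1: Coefficient = V * (L/D) * Isp = 249 * 10.8 * 1823 = 4902411.6 m
Step 2: Wi/Wf = 218096 / 122402 = 1.781801
Step 3: ln(1.781801) = 0.577625
Step 4: R = 4902411.6 * 0.577625 = 2831753.7 m = 2831.8 km

2831.8


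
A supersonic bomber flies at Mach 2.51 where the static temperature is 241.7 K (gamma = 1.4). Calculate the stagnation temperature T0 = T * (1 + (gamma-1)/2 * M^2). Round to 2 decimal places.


Step 1: (gamma-1)/2 = 0.2
Step 2: M^2 = 6.3001
Step 3: 1 + 0.2 * 6.3001 = 2.26002
Step 4: T0 = 241.7 * 2.26002 = 546.25 K

546.25


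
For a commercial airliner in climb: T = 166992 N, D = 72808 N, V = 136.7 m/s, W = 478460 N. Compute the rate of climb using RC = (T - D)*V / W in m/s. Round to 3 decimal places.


Step 1: Excess thrust = T - D = 166992 - 72808 = 94184 N
Step 2: Excess power = 94184 * 136.7 = 12874952.8 W
Step 3: RC = 12874952.8 / 478460 = 26.909 m/s

26.909


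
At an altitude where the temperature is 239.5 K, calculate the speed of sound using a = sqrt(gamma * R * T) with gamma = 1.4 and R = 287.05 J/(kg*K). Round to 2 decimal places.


Step 1: gamma * R * T = 1.4 * 287.05 * 239.5 = 96247.865
Step 2: a = sqrt(96247.865) = 310.24 m/s

310.24


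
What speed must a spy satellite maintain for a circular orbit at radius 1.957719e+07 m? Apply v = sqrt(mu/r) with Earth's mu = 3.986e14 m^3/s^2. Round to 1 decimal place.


Step 1: mu / r = 3.986e14 / 1.957719e+07 = 20360429.6633
Step 2: v = sqrt(20360429.6633) = 4512.3 m/s

4512.3


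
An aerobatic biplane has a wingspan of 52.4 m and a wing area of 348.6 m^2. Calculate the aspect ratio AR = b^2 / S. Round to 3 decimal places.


Step 1: b^2 = 52.4^2 = 2745.76
Step 2: AR = 2745.76 / 348.6 = 7.877

7.877


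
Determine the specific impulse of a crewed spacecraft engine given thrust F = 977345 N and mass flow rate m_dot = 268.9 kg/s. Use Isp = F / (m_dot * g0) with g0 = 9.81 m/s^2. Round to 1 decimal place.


Step 1: m_dot * g0 = 268.9 * 9.81 = 2637.91
Step 2: Isp = 977345 / 2637.91 = 370.5 s

370.5


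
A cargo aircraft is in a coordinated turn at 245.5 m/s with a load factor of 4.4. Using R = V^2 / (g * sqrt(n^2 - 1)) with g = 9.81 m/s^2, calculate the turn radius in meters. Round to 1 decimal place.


Step 1: V^2 = 245.5^2 = 60270.25
Step 2: n^2 - 1 = 4.4^2 - 1 = 18.36
Step 3: sqrt(18.36) = 4.284857
Step 4: R = 60270.25 / (9.81 * 4.284857) = 1433.8 m

1433.8


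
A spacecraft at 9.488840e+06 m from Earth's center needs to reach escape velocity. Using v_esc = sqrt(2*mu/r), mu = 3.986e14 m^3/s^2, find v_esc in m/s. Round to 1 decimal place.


Step 1: 2*mu/r = 2 * 3.986e14 / 9.488840e+06 = 84014484.3838
Step 2: v_esc = sqrt(84014484.3838) = 9165.9 m/s

9165.9


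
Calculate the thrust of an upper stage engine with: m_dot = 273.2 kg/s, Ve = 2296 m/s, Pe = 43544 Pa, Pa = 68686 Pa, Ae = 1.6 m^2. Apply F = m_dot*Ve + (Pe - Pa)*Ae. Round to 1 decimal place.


Step 1: Momentum thrust = m_dot * Ve = 273.2 * 2296 = 627267.2 N
Step 2: Pressure thrust = (Pe - Pa) * Ae = (43544 - 68686) * 1.6 = -40227.2 N
Step 3: Total thrust F = 627267.2 + -40227.2 = 587040.0 N

587040.0


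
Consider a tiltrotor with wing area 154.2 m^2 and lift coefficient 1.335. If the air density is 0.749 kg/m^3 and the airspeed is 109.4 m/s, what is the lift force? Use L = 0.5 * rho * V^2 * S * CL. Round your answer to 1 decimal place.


Step 1: Calculate dynamic pressure q = 0.5 * 0.749 * 109.4^2 = 0.5 * 0.749 * 11968.36 = 4482.1508 Pa
Step 2: Multiply by wing area and lift coefficient: L = 4482.1508 * 154.2 * 1.335
Step 3: L = 691147.6564 * 1.335 = 922682.1 N

922682.1


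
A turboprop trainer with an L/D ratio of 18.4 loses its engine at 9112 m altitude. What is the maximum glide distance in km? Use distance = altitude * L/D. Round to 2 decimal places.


Step 1: Glide distance = altitude * L/D = 9112 * 18.4 = 167660.8 m
Step 2: Convert to km: 167660.8 / 1000 = 167.66 km

167.66


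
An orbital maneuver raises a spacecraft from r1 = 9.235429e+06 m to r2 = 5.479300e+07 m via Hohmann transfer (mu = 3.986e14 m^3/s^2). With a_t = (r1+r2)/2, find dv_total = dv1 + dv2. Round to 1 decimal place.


Step 1: Transfer semi-major axis a_t = (9.235429e+06 + 5.479300e+07) / 2 = 3.201421e+07 m
Step 2: v1 (circular at r1) = sqrt(mu/r1) = 6569.62 m/s
Step 3: v_t1 = sqrt(mu*(2/r1 - 1/a_t)) = 8594.71 m/s
Step 4: dv1 = |8594.71 - 6569.62| = 2025.09 m/s
Step 5: v2 (circular at r2) = 2697.16 m/s, v_t2 = 1448.65 m/s
Step 6: dv2 = |2697.16 - 1448.65| = 1248.51 m/s
Step 7: Total delta-v = 2025.09 + 1248.51 = 3273.6 m/s

3273.6


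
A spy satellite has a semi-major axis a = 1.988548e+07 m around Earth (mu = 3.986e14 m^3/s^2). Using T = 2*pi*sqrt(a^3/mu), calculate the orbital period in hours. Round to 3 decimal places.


Step 1: a^3 / mu = 7.863361e+21 / 3.986e14 = 1.972745e+07
Step 2: sqrt(1.972745e+07) = 4441.5594 s
Step 3: T = 2*pi * 4441.5594 = 27907.14 s
Step 4: T in hours = 27907.14 / 3600 = 7.752 hours

7.752


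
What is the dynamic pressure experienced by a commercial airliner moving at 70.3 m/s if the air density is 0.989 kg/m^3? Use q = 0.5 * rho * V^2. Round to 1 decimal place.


Step 1: V^2 = 70.3^2 = 4942.09
Step 2: q = 0.5 * 0.989 * 4942.09
Step 3: q = 2443.9 Pa

2443.9


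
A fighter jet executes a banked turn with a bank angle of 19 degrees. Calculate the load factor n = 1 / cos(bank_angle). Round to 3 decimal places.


Step 1: Convert 19 degrees to radians = 0.331613
Step 2: cos(19 deg) = 0.945519
Step 3: n = 1 / 0.945519 = 1.058

1.058


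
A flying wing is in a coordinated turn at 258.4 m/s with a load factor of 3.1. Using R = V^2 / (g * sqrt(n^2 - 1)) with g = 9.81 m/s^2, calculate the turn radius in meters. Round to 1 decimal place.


Step 1: V^2 = 258.4^2 = 66770.56
Step 2: n^2 - 1 = 3.1^2 - 1 = 8.61
Step 3: sqrt(8.61) = 2.93428
Step 4: R = 66770.56 / (9.81 * 2.93428) = 2319.6 m

2319.6


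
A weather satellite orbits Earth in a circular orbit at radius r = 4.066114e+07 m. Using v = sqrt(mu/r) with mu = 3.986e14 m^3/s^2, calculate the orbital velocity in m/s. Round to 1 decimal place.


Step 1: mu / r = 3.986e14 / 4.066114e+07 = 9802971.5842
Step 2: v = sqrt(9802971.5842) = 3131.0 m/s

3131.0


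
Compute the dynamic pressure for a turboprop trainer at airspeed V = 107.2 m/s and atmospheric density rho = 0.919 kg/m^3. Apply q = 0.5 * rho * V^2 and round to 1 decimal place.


Step 1: V^2 = 107.2^2 = 11491.84
Step 2: q = 0.5 * 0.919 * 11491.84
Step 3: q = 5280.5 Pa

5280.5


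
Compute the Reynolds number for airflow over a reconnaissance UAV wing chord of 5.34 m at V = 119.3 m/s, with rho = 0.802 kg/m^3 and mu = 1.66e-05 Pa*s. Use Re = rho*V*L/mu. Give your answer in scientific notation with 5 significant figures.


Step 1: Numerator = rho * V * L = 0.802 * 119.3 * 5.34 = 510.923724
Step 2: Re = 510.923724 / 1.66e-05
Step 3: Re = 3.0779e+07

3.0779e+07


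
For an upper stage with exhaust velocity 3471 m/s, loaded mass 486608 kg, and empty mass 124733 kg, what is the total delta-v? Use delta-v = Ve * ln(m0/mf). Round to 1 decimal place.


Step 1: Mass ratio m0/mf = 486608 / 124733 = 3.901197
Step 2: ln(3.901197) = 1.361283
Step 3: delta-v = 3471 * 1.361283 = 4725.0 m/s

4725.0


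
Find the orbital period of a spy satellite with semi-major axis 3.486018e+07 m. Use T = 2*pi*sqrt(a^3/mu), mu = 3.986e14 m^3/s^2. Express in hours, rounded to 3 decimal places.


Step 1: a^3 / mu = 4.236321e+22 / 3.986e14 = 1.062800e+08
Step 2: sqrt(1.062800e+08) = 10309.2196 s
Step 3: T = 2*pi * 10309.2196 = 64774.74 s
Step 4: T in hours = 64774.74 / 3600 = 17.993 hours

17.993


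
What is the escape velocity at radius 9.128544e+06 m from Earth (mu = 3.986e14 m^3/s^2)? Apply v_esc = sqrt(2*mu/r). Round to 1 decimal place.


Step 1: 2*mu/r = 2 * 3.986e14 / 9.128544e+06 = 87330465.8443
Step 2: v_esc = sqrt(87330465.8443) = 9345.1 m/s

9345.1


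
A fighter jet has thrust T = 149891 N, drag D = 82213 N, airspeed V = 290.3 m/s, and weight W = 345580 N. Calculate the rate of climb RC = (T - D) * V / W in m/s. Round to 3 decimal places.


Step 1: Excess thrust = T - D = 149891 - 82213 = 67678 N
Step 2: Excess power = 67678 * 290.3 = 19646923.4 W
Step 3: RC = 19646923.4 / 345580 = 56.852 m/s

56.852


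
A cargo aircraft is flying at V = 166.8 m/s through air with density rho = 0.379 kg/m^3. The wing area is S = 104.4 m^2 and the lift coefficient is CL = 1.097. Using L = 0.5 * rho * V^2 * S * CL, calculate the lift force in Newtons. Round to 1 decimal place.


Step 1: Calculate dynamic pressure q = 0.5 * 0.379 * 166.8^2 = 0.5 * 0.379 * 27822.24 = 5272.3145 Pa
Step 2: Multiply by wing area and lift coefficient: L = 5272.3145 * 104.4 * 1.097
Step 3: L = 550429.6317 * 1.097 = 603821.3 N

603821.3


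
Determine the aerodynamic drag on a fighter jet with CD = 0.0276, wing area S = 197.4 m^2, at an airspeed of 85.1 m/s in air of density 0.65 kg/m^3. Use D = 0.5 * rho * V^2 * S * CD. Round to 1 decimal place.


Step 1: Dynamic pressure q = 0.5 * 0.65 * 85.1^2 = 2353.6532 Pa
Step 2: Drag D = q * S * CD = 2353.6532 * 197.4 * 0.0276
Step 3: D = 12823.3 N

12823.3


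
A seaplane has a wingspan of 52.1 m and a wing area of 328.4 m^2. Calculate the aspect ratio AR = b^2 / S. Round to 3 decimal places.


Step 1: b^2 = 52.1^2 = 2714.41
Step 2: AR = 2714.41 / 328.4 = 8.266

8.266


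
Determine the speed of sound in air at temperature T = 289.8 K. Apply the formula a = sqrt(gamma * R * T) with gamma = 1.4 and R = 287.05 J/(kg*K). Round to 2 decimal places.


Step 1: gamma * R * T = 1.4 * 287.05 * 289.8 = 116461.926
Step 2: a = sqrt(116461.926) = 341.27 m/s

341.27


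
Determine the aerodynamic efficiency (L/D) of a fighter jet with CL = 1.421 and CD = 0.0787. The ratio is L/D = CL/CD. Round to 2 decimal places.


Step 1: L/D = CL / CD = 1.421 / 0.0787
Step 2: L/D = 18.06

18.06


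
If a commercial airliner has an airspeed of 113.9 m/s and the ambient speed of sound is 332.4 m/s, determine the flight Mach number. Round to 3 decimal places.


Step 1: M = V / a = 113.9 / 332.4
Step 2: M = 0.343

0.343


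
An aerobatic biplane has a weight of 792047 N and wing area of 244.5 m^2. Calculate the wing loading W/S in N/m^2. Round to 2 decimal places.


Step 1: Wing loading = W / S = 792047 / 244.5
Step 2: Wing loading = 3239.46 N/m^2

3239.46


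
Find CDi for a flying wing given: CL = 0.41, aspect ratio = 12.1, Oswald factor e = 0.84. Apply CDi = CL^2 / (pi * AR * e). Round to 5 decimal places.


Step 1: CL^2 = 0.41^2 = 0.1681
Step 2: pi * AR * e = 3.14159 * 12.1 * 0.84 = 31.931148
Step 3: CDi = 0.1681 / 31.931148 = 0.00526

0.00526


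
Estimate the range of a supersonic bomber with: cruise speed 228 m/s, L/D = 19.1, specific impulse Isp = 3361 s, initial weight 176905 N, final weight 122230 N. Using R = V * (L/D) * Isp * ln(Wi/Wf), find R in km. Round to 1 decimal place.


Step 1: Coefficient = V * (L/D) * Isp = 228 * 19.1 * 3361 = 14636482.8 m
Step 2: Wi/Wf = 176905 / 122230 = 1.447312
Step 3: ln(1.447312) = 0.369708
Step 4: R = 14636482.8 * 0.369708 = 5411229.9 m = 5411.2 km

5411.2


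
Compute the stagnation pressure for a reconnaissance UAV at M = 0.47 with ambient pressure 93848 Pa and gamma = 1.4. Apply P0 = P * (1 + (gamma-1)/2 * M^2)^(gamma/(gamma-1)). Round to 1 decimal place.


Step 1: (gamma-1)/2 * M^2 = 0.2 * 0.2209 = 0.04418
Step 2: 1 + 0.04418 = 1.04418
Step 3: Exponent gamma/(gamma-1) = 3.5
Step 4: P0 = 93848 * 1.04418^3.5 = 109178.9 Pa

109178.9


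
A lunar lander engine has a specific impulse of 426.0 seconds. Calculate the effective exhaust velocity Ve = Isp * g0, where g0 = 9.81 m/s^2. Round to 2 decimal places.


Step 1: Ve = Isp * g0 = 426.0 * 9.81
Step 2: Ve = 4179.06 m/s

4179.06


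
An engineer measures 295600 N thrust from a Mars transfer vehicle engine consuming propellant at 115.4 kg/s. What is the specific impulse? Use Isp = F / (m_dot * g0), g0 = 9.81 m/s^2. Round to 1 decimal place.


Step 1: m_dot * g0 = 115.4 * 9.81 = 1132.07
Step 2: Isp = 295600 / 1132.07 = 261.1 s

261.1


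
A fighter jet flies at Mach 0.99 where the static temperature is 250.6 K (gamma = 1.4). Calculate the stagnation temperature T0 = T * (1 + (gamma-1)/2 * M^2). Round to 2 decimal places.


Step 1: (gamma-1)/2 = 0.2
Step 2: M^2 = 0.9801
Step 3: 1 + 0.2 * 0.9801 = 1.19602
Step 4: T0 = 250.6 * 1.19602 = 299.72 K

299.72


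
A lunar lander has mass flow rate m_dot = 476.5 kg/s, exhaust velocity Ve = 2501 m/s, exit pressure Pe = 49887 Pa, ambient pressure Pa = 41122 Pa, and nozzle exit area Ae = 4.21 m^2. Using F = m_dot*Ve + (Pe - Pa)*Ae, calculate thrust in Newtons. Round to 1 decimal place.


Step 1: Momentum thrust = m_dot * Ve = 476.5 * 2501 = 1191726.5 N
Step 2: Pressure thrust = (Pe - Pa) * Ae = (49887 - 41122) * 4.21 = 36900.65 N
Step 3: Total thrust F = 1191726.5 + 36900.65 = 1228627.2 N

1228627.2


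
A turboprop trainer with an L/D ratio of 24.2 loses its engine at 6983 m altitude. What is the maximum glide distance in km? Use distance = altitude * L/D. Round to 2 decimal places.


Step 1: Glide distance = altitude * L/D = 6983 * 24.2 = 168988.6 m
Step 2: Convert to km: 168988.6 / 1000 = 168.99 km

168.99


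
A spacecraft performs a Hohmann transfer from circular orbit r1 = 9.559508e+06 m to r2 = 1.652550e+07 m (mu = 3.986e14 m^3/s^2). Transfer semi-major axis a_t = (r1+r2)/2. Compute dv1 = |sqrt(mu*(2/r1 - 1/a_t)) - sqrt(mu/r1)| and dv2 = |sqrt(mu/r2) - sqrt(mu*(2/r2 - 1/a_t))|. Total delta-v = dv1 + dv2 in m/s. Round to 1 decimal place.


Step 1: Transfer semi-major axis a_t = (9.559508e+06 + 1.652550e+07) / 2 = 1.304250e+07 m
Step 2: v1 (circular at r1) = sqrt(mu/r1) = 6457.3 m/s
Step 3: v_t1 = sqrt(mu*(2/r1 - 1/a_t)) = 7268.55 m/s
Step 4: dv1 = |7268.55 - 6457.3| = 811.25 m/s
Step 5: v2 (circular at r2) = 4911.24 m/s, v_t2 = 4204.64 m/s
Step 6: dv2 = |4911.24 - 4204.64| = 706.6 m/s
Step 7: Total delta-v = 811.25 + 706.6 = 1517.9 m/s

1517.9


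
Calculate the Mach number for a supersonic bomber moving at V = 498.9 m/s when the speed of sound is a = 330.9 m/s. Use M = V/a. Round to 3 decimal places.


Step 1: M = V / a = 498.9 / 330.9
Step 2: M = 1.508

1.508


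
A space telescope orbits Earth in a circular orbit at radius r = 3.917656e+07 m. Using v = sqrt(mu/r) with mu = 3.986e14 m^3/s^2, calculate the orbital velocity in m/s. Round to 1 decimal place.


Step 1: mu / r = 3.986e14 / 3.917656e+07 = 10174451.2535
Step 2: v = sqrt(10174451.2535) = 3189.7 m/s

3189.7


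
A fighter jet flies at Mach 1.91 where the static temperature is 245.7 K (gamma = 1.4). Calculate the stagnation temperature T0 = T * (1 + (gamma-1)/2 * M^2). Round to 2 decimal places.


Step 1: (gamma-1)/2 = 0.2
Step 2: M^2 = 3.6481
Step 3: 1 + 0.2 * 3.6481 = 1.72962
Step 4: T0 = 245.7 * 1.72962 = 424.97 K

424.97


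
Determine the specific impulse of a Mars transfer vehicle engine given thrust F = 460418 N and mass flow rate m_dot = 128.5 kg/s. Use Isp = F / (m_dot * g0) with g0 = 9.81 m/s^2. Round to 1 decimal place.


Step 1: m_dot * g0 = 128.5 * 9.81 = 1260.59
Step 2: Isp = 460418 / 1260.59 = 365.2 s

365.2


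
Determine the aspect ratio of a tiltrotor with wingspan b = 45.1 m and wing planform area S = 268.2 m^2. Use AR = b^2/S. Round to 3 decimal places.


Step 1: b^2 = 45.1^2 = 2034.01
Step 2: AR = 2034.01 / 268.2 = 7.584

7.584


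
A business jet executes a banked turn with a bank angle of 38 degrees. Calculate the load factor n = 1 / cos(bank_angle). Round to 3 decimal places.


Step 1: Convert 38 degrees to radians = 0.663225
Step 2: cos(38 deg) = 0.788011
Step 3: n = 1 / 0.788011 = 1.269

1.269


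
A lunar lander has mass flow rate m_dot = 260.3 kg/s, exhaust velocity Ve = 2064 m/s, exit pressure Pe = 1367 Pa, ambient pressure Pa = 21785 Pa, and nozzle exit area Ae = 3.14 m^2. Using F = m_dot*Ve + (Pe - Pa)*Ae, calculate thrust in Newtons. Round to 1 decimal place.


Step 1: Momentum thrust = m_dot * Ve = 260.3 * 2064 = 537259.2 N
Step 2: Pressure thrust = (Pe - Pa) * Ae = (1367 - 21785) * 3.14 = -64112.52 N
Step 3: Total thrust F = 537259.2 + -64112.52 = 473146.7 N

473146.7


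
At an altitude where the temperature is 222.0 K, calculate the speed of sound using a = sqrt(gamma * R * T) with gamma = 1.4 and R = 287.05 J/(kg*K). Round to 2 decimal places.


Step 1: gamma * R * T = 1.4 * 287.05 * 222.0 = 89215.14
Step 2: a = sqrt(89215.14) = 298.69 m/s

298.69


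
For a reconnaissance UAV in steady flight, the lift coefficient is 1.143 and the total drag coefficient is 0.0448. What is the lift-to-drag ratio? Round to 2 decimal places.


Step 1: L/D = CL / CD = 1.143 / 0.0448
Step 2: L/D = 25.51

25.51


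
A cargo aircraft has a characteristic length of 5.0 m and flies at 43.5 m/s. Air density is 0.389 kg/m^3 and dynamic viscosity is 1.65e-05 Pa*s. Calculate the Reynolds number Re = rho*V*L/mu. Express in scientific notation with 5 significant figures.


Step 1: Numerator = rho * V * L = 0.389 * 43.5 * 5.0 = 84.6075
Step 2: Re = 84.6075 / 1.65e-05
Step 3: Re = 5.1277e+06

5.1277e+06


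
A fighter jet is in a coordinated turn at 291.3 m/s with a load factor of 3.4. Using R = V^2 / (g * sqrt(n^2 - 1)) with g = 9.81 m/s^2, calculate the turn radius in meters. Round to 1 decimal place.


Step 1: V^2 = 291.3^2 = 84855.69
Step 2: n^2 - 1 = 3.4^2 - 1 = 10.56
Step 3: sqrt(10.56) = 3.249615
Step 4: R = 84855.69 / (9.81 * 3.249615) = 2661.8 m

2661.8


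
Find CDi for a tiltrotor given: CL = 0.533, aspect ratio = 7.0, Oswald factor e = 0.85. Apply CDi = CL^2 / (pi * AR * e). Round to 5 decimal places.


Step 1: CL^2 = 0.533^2 = 0.284089
Step 2: pi * AR * e = 3.14159 * 7.0 * 0.85 = 18.692476
Step 3: CDi = 0.284089 / 18.692476 = 0.01520

0.01520


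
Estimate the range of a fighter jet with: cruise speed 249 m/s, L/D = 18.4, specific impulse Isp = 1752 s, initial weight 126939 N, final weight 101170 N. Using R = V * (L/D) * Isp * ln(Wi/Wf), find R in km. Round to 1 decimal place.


Step 1: Coefficient = V * (L/D) * Isp = 249 * 18.4 * 1752 = 8026963.2 m
Step 2: Wi/Wf = 126939 / 101170 = 1.25471
Step 3: ln(1.25471) = 0.226904
Step 4: R = 8026963.2 * 0.226904 = 1821353.2 m = 1821.4 km

1821.4


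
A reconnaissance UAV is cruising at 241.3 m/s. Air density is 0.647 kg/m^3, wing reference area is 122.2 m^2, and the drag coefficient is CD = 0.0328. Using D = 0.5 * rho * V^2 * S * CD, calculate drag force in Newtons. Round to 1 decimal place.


Step 1: Dynamic pressure q = 0.5 * 0.647 * 241.3^2 = 18836.0107 Pa
Step 2: Drag D = q * S * CD = 18836.0107 * 122.2 * 0.0328
Step 3: D = 75497.7 N

75497.7


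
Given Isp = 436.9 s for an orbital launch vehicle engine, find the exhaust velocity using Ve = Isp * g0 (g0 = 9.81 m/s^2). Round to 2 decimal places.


Step 1: Ve = Isp * g0 = 436.9 * 9.81
Step 2: Ve = 4285.99 m/s

4285.99


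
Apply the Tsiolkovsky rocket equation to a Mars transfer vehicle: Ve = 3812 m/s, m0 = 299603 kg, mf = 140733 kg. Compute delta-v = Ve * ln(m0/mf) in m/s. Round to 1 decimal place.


Step 1: Mass ratio m0/mf = 299603 / 140733 = 2.128875
Step 2: ln(2.128875) = 0.755594
Step 3: delta-v = 3812 * 0.755594 = 2880.3 m/s

2880.3


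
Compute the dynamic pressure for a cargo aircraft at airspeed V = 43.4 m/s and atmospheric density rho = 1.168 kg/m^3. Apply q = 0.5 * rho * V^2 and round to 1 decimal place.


Step 1: V^2 = 43.4^2 = 1883.56
Step 2: q = 0.5 * 1.168 * 1883.56
Step 3: q = 1100.0 Pa

1100.0


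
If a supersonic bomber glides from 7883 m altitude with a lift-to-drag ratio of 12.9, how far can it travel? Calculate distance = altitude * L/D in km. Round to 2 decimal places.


Step 1: Glide distance = altitude * L/D = 7883 * 12.9 = 101690.7 m
Step 2: Convert to km: 101690.7 / 1000 = 101.69 km

101.69


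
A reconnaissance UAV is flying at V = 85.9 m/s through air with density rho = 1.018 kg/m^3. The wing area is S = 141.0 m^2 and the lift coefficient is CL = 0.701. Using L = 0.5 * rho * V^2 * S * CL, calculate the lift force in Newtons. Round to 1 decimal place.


Step 1: Calculate dynamic pressure q = 0.5 * 1.018 * 85.9^2 = 0.5 * 1.018 * 7378.81 = 3755.8143 Pa
Step 2: Multiply by wing area and lift coefficient: L = 3755.8143 * 141.0 * 0.701
Step 3: L = 529569.8149 * 0.701 = 371228.4 N

371228.4


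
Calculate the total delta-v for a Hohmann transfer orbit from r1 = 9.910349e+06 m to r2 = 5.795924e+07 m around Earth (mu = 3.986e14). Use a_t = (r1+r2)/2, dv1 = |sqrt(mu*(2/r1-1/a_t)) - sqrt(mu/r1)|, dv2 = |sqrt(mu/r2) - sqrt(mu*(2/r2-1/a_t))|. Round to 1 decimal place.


Step 1: Transfer semi-major axis a_t = (9.910349e+06 + 5.795924e+07) / 2 = 3.393479e+07 m
Step 2: v1 (circular at r1) = sqrt(mu/r1) = 6341.97 m/s
Step 3: v_t1 = sqrt(mu*(2/r1 - 1/a_t)) = 8288.25 m/s
Step 4: dv1 = |8288.25 - 6341.97| = 1946.28 m/s
Step 5: v2 (circular at r2) = 2622.45 m/s, v_t2 = 1417.19 m/s
Step 6: dv2 = |2622.45 - 1417.19| = 1205.26 m/s
Step 7: Total delta-v = 1946.28 + 1205.26 = 3151.5 m/s

3151.5


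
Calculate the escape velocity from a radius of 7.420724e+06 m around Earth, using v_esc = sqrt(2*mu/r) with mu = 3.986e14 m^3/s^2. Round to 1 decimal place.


Step 1: 2*mu/r = 2 * 3.986e14 / 7.420724e+06 = 107428870.8218
Step 2: v_esc = sqrt(107428870.8218) = 10364.8 m/s

10364.8


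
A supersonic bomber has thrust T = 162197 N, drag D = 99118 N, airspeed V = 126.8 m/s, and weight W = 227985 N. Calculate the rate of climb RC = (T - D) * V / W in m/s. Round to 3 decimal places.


Step 1: Excess thrust = T - D = 162197 - 99118 = 63079 N
Step 2: Excess power = 63079 * 126.8 = 7998417.2 W
Step 3: RC = 7998417.2 / 227985 = 35.083 m/s

35.083


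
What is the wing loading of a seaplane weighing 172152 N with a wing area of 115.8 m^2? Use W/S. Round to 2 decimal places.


Step 1: Wing loading = W / S = 172152 / 115.8
Step 2: Wing loading = 1486.63 N/m^2

1486.63


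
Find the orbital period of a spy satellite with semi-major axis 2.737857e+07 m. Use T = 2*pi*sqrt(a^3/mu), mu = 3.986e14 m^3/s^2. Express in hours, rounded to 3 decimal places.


Step 1: a^3 / mu = 2.052260e+22 / 3.986e14 = 5.148669e+07
Step 2: sqrt(5.148669e+07) = 7175.4228 s
Step 3: T = 2*pi * 7175.4228 = 45084.51 s
Step 4: T in hours = 45084.51 / 3600 = 12.523 hours

12.523


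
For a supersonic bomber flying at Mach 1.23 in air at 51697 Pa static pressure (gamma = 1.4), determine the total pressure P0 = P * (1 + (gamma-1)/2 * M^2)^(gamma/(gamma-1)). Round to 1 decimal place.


Step 1: (gamma-1)/2 * M^2 = 0.2 * 1.5129 = 0.30258
Step 2: 1 + 0.30258 = 1.30258
Step 3: Exponent gamma/(gamma-1) = 3.5
Step 4: P0 = 51697 * 1.30258^3.5 = 130401.0 Pa

130401.0


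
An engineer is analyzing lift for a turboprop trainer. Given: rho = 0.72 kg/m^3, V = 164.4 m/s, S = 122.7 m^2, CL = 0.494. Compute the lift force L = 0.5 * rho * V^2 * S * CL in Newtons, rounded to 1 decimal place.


Step 1: Calculate dynamic pressure q = 0.5 * 0.72 * 164.4^2 = 0.5 * 0.72 * 27027.36 = 9729.8496 Pa
Step 2: Multiply by wing area and lift coefficient: L = 9729.8496 * 122.7 * 0.494
Step 3: L = 1193852.5459 * 0.494 = 589763.2 N

589763.2


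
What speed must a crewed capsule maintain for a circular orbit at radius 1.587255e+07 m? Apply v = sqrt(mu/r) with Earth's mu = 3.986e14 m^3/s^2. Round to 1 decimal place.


Step 1: mu / r = 3.986e14 / 1.587255e+07 = 25112537.053
Step 2: v = sqrt(25112537.053) = 5011.2 m/s

5011.2


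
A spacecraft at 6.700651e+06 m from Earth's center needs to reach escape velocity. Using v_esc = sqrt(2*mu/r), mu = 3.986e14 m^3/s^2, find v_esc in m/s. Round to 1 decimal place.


Step 1: 2*mu/r = 2 * 3.986e14 / 6.700651e+06 = 118973514.663
Step 2: v_esc = sqrt(118973514.663) = 10907.5 m/s

10907.5


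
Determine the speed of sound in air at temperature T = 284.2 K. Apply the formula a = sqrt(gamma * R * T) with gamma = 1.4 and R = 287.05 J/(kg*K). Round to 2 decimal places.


Step 1: gamma * R * T = 1.4 * 287.05 * 284.2 = 114211.454
Step 2: a = sqrt(114211.454) = 337.95 m/s

337.95


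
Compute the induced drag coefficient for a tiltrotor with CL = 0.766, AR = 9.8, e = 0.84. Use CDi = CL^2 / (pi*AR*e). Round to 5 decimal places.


Step 1: CL^2 = 0.766^2 = 0.586756
Step 2: pi * AR * e = 3.14159 * 9.8 * 0.84 = 25.861591
Step 3: CDi = 0.586756 / 25.861591 = 0.02269

0.02269


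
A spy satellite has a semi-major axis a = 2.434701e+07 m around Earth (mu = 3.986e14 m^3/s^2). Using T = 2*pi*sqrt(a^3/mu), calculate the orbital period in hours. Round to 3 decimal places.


Step 1: a^3 / mu = 1.443235e+22 / 3.986e14 = 3.620759e+07
Step 2: sqrt(3.620759e+07) = 6017.2742 s
Step 3: T = 2*pi * 6017.2742 = 37807.65 s
Step 4: T in hours = 37807.65 / 3600 = 10.502 hours

10.502


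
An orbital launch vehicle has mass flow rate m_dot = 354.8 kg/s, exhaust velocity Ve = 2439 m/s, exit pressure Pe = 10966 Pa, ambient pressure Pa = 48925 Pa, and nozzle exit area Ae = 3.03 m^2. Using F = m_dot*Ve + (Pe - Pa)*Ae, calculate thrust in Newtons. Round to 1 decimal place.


Step 1: Momentum thrust = m_dot * Ve = 354.8 * 2439 = 865357.2 N
Step 2: Pressure thrust = (Pe - Pa) * Ae = (10966 - 48925) * 3.03 = -115015.77 N
Step 3: Total thrust F = 865357.2 + -115015.77 = 750341.4 N

750341.4


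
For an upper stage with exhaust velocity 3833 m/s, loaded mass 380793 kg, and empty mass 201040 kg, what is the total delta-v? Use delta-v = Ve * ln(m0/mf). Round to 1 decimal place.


Step 1: Mass ratio m0/mf = 380793 / 201040 = 1.894116
Step 2: ln(1.894116) = 0.638752
Step 3: delta-v = 3833 * 0.638752 = 2448.3 m/s

2448.3


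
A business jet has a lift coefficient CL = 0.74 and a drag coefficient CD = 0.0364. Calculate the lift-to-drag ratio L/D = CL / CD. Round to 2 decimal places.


Step 1: L/D = CL / CD = 0.74 / 0.0364
Step 2: L/D = 20.33

20.33
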